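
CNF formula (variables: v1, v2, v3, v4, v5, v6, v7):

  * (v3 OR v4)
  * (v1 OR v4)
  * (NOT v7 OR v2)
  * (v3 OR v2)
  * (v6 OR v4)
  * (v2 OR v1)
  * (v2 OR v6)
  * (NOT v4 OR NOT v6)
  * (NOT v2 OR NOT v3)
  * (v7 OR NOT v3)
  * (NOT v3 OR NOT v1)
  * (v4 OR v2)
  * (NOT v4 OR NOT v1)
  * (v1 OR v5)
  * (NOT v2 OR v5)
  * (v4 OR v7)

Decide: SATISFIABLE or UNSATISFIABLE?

v5 occurs only positively in the remaining clauses — set v5 = True.
Try v1 = False.
  then v4 is forced to True.
  then v2 is forced to True.
  then v6 is forced to False.
  then v3 is forced to False.
v7 is now unconstrained; take v7 = False.
Every clause has at least one true literal under this assignment.
So v1=False, v2=True, v3=False, v4=True, v5=True, v6=False, v7=False is a satisfying assignment.

SATISFIABLE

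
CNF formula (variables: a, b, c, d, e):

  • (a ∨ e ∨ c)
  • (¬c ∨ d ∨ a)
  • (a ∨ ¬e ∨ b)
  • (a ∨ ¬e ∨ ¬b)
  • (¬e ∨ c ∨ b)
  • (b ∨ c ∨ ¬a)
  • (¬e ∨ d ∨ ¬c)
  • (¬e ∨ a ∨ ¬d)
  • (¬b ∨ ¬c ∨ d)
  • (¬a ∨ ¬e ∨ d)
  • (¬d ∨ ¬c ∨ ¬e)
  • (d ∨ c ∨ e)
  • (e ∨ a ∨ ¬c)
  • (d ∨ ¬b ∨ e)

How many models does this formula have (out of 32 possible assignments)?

5

The models are:
  a=1 b=0 c=1 d=0 e=0
  a=1 b=0 c=1 d=1 e=0
  a=1 b=1 c=0 d=1 e=0
  a=1 b=1 c=0 d=1 e=1
  a=1 b=1 c=1 d=1 e=0
Count: 5.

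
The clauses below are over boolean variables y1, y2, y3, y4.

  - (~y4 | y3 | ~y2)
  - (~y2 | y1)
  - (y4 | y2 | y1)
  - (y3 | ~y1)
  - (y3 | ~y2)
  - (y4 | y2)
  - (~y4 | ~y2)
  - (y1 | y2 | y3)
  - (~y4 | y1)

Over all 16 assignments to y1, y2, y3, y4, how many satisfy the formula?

2

Satisfying assignments:
  y1=T y2=F y3=T y4=T
  y1=T y2=T y3=T y4=F
That's 2 in total.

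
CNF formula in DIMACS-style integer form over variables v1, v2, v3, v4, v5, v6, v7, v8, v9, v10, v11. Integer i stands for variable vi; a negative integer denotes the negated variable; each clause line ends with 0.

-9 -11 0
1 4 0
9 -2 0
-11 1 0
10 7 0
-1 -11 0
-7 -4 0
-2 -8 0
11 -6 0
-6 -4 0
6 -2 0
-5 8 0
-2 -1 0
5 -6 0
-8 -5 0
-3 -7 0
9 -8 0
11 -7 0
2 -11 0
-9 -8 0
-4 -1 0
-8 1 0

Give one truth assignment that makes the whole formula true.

v1 = F, v2 = F, v3 = F, v4 = T, v5 = F, v6 = F, v7 = F, v8 = F, v9 = T, v10 = T, v11 = F

v3 occurs only negated in the remaining clauses — set v3 = False.
Pure literal: v10 appears only positively; assign v10 = True.
Try v1 = False.
  then v4 is forced to True.
  then v11 is forced to False.
  then v7 is forced to False.
  then v6 is forced to False.
  then v2 is forced to False.
  then v8 is forced to False.
  then v5 is forced to False.
v9 is now unconstrained; take v9 = True.
Every clause has at least one true literal under this assignment.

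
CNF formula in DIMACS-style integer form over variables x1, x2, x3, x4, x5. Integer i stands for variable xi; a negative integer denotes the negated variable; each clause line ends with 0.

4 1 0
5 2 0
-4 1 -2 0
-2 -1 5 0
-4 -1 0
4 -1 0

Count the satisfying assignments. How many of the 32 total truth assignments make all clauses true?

2

Satisfying assignments:
  x1=F x2=F x3=F x4=T x5=T
  x1=F x2=F x3=T x4=T x5=T
That's 2 in total.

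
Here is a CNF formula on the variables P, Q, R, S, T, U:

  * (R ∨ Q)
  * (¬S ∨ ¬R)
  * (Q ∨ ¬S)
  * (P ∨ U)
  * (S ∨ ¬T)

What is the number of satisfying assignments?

Case analysis on S and Q:
  S=T, Q=T: T free; 3 ways for (P,R,U) × 2^1 = 6.
  S=T, Q=F: a clause becomes empty — 0.
  S=F, Q=T: R free; 3 ways for (P,T,U) × 2^1 = 6.
  S=F, Q=F: remaining (P,R,T,U) ∈ {(F,T,F,T); (T,T,F,F); (T,T,F,T)} — 3.
Total: 6 + 0 + 6 + 3 = 15.

15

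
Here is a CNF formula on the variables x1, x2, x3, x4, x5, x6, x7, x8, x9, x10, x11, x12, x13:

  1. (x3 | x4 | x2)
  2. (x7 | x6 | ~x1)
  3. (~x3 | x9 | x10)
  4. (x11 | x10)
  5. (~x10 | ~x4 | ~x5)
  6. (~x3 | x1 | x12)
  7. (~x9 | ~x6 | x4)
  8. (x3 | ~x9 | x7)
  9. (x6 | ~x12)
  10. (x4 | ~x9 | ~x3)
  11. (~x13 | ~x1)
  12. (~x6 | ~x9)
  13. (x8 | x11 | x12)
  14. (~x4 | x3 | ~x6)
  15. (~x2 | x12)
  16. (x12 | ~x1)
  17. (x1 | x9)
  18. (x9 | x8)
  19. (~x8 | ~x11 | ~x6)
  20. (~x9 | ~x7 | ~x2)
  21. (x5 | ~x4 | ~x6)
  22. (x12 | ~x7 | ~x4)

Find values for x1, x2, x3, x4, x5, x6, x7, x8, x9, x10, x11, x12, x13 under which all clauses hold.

x1=T, x2=T, x3=F, x4=F, x5=F, x6=T, x7=F, x8=T, x9=F, x10=T, x11=F, x12=T, x13=F

Check each clause:
  1. (x4 | x3 | x2) — x2 is true.
  2. (x7 | ~x1 | x6) — x6 is true.
  3. (x9 | x10 | ~x3) — x10 is true.
  4. (x10 | x11) — x10 is true.
  5. (~x5 | ~x10 | ~x4) — ~x5 is true.
  6. (x12 | ~x3 | x1) — x1 is true.
  7. (~x6 | x4 | ~x9) — ~x9 is true.
  8. (~x9 | x3 | x7) — ~x9 is true.
  9. (x6 | ~x12) — x6 is true.
  10. (~x3 | x4 | ~x9) — ~x3 is true.
  11. (~x13 | ~x1) — ~x13 is true.
  12. (~x9 | ~x6) — ~x9 is true.
  13. (x12 | x8 | x11) — x8 is true.
  14. (~x4 | x3 | ~x6) — ~x4 is true.
  15. (~x2 | x12) — x12 is true.
  16. (~x1 | x12) — x12 is true.
  17. (x1 | x9) — x1 is true.
  18. (x9 | x8) — x8 is true.
  19. (~x8 | ~x11 | ~x6) — ~x11 is true.
  20. (~x7 | ~x9 | ~x2) — ~x7 is true.
  21. (x5 | ~x6 | ~x4) — ~x4 is true.
  22. (x12 | ~x4 | ~x7) — ~x7 is true.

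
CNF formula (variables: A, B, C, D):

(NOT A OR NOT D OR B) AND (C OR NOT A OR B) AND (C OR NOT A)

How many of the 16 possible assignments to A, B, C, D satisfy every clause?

11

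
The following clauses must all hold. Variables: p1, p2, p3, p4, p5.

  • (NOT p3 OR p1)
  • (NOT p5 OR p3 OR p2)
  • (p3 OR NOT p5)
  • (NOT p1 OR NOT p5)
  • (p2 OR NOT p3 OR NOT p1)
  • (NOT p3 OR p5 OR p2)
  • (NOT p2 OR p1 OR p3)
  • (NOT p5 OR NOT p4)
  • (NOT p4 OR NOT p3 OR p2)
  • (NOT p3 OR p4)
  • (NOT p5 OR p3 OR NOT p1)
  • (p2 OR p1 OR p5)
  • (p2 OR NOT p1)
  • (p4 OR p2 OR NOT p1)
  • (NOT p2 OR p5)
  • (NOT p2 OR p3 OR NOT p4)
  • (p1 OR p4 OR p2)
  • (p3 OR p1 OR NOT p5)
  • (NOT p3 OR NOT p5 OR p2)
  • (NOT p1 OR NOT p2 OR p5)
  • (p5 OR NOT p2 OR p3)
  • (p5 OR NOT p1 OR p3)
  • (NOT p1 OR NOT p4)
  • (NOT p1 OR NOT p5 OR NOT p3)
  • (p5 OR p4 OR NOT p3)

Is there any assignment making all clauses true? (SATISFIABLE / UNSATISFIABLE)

UNSATISFIABLE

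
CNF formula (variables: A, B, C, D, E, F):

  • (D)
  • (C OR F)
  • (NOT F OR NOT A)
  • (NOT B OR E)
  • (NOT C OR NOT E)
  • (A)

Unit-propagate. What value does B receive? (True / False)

False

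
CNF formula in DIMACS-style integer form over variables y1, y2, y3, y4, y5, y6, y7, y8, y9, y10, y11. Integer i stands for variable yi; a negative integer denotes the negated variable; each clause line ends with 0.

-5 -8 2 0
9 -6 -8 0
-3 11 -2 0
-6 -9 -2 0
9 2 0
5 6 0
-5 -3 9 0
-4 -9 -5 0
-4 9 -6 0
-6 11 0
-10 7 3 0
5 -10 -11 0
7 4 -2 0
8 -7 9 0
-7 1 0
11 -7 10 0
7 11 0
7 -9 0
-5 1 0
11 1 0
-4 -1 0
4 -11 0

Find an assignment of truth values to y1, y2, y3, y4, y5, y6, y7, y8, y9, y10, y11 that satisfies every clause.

y1 = True, y2 = True, y3 = False, y4 = False, y5 = True, y6 = False, y7 = True, y8 = True, y9 = False, y10 = True, y11 = False

Set y1 = True and propagate.
  then y4 is forced to False.
  then y11 is forced to False.
  then y6 is forced to False.
  then y5 is forced to True.
  then y7 is forced to True.
  then y10 is forced to True.
For the remaining variables, y2 = True, y3 = False, y8 = True, y9 = False works.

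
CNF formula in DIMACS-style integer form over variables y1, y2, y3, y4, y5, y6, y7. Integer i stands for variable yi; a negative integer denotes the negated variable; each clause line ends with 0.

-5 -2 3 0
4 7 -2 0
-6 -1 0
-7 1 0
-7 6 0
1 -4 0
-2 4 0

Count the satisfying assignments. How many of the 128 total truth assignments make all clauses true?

19

Case analysis on y1 and y2:
  y1=T, y2=T: remaining (y3,y4,y5,y6,y7) ∈ {(F,T,F,F,F); (T,T,F,F,F); (T,T,T,F,F)} — 3.
  y1=T, y2=F: forces y6=F; y7=F; y3, y4, y5 free → 2^3 = 8.
  y1=F, y2=T: a clause becomes empty — 0.
  y1=F, y2=F: forces y4=F; y7=F; y3, y5, y6 free → 2^3 = 8.
Total: 3 + 8 + 0 + 8 = 19.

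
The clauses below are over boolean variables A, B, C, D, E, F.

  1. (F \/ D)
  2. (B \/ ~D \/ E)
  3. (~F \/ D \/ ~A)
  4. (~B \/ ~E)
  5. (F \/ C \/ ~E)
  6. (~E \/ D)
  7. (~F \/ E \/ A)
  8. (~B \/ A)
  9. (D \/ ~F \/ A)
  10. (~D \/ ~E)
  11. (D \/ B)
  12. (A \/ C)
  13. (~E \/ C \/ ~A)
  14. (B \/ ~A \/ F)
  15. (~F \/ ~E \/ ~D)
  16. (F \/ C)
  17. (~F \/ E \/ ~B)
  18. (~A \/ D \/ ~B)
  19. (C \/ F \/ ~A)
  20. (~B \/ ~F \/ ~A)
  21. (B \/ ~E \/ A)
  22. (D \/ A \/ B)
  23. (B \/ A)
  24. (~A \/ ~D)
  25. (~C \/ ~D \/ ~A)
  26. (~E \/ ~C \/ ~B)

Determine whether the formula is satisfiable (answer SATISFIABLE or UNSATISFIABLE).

UNSATISFIABLE

A = True:
  propagation gives D=False, F=True; an empty clause results — contradiction.
A = False:
  propagation gives B=False; an empty clause results — contradiction.
Every branch closes, so no satisfying assignment exists.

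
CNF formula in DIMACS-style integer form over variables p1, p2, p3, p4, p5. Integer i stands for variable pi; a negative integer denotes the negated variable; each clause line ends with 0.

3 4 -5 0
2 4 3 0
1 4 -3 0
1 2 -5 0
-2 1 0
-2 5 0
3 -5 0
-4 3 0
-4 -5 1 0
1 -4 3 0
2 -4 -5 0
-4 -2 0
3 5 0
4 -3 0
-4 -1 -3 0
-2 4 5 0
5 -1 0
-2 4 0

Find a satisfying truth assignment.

p1 = False, p2 = False, p3 = True, p4 = True, p5 = False

Try p1 = False.
  then p2 is forced to False.
  then p5 is forced to False.
  then p3 is forced to True.
  then p4 is forced to True.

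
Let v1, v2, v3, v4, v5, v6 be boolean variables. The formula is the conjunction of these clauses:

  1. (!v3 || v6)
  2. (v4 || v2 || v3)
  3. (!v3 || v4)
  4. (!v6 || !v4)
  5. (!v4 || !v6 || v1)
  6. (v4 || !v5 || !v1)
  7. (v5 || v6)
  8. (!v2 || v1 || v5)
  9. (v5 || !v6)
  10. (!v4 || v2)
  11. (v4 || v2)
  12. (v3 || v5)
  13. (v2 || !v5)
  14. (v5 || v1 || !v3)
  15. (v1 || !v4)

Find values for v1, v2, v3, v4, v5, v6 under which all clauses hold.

v1=0  v2=1  v3=0  v4=0  v5=1  v6=1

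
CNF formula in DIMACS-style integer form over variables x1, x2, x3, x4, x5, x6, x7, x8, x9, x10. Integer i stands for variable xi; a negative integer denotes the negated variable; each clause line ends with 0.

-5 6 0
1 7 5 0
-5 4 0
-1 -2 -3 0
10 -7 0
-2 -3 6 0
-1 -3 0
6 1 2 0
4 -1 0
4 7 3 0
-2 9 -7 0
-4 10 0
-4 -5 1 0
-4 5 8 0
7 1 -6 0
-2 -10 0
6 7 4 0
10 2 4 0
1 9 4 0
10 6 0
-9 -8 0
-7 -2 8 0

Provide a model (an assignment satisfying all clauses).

x1=True, x2=False, x3=False, x4=True, x5=True, x6=True, x7=False, x8=False, x9=False, x10=True

Set x1 = True and propagate.
  then x3 is forced to False.
  then x4 is forced to True.
  then x10 is forced to True.
  then x2 is forced to False.
Set x5 = True and propagate.
  then x6 is forced to True.
The remaining clauses are satisfied by x7 = False, x8 = False, x9 = False.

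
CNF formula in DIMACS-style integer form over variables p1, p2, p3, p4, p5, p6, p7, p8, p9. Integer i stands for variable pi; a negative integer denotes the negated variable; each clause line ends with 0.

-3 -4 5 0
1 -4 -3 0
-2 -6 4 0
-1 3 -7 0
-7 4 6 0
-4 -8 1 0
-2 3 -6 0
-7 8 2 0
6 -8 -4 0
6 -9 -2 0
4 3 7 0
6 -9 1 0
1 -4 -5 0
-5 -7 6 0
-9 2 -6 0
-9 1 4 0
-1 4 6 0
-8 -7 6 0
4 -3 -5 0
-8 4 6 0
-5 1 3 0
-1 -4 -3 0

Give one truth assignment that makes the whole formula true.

p1 = F  p2 = T  p3 = T  p4 = F  p5 = F  p6 = F  p7 = F  p8 = F  p9 = F

Check each clause:
  1. (~p3 \/ ~p4 \/ p5) — ~p4 is true.
  2. (~p3 \/ p1 \/ ~p4) — ~p4 is true.
  3. (p4 \/ ~p6 \/ ~p2) — ~p6 is true.
  4. (p3 \/ ~p1 \/ ~p7) — ~p7 is true.
  5. (p6 \/ p4 \/ ~p7) — ~p7 is true.
  6. (~p4 \/ p1 \/ ~p8) — ~p8 is true.
  7. (~p6 \/ ~p2 \/ p3) — ~p6 is true.
  8. (~p7 \/ p2 \/ p8) — ~p7 is true.
  9. (p6 \/ ~p4 \/ ~p8) — ~p8 is true.
  10. (p6 \/ ~p9 \/ ~p2) — ~p9 is true.
  11. (p4 \/ p7 \/ p3) — p3 is true.
  12. (~p9 \/ p6 \/ p1) — ~p9 is true.
  13. (p1 \/ ~p5 \/ ~p4) — ~p5 is true.
  14. (p6 \/ ~p7 \/ ~p5) — ~p7 is true.
  15. (~p6 \/ ~p9 \/ p2) — ~p6 is true.
  16. (p4 \/ p1 \/ ~p9) — ~p9 is true.
  17. (p6 \/ p4 \/ ~p1) — ~p1 is true.
  18. (~p8 \/ ~p7 \/ p6) — ~p8 is true.
  19. (~p3 \/ ~p5 \/ p4) — ~p5 is true.
  20. (~p8 \/ p4 \/ p6) — ~p8 is true.
  21. (~p5 \/ p3 \/ p1) — p3 is true.
  22. (~p1 \/ ~p3 \/ ~p4) — ~p4 is true.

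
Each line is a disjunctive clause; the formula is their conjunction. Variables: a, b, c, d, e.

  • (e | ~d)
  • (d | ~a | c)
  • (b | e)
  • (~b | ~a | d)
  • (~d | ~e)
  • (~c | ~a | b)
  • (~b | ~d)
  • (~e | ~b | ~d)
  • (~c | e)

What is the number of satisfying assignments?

5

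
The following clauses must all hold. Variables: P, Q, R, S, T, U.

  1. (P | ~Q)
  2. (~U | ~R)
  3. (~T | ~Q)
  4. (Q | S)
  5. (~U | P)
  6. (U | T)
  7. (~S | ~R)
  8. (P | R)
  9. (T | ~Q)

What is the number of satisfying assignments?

3

The models are:
  P=T Q=F R=F S=T T=F U=T
  P=T Q=F R=F S=T T=T U=F
  P=T Q=F R=F S=T T=T U=T
Count: 3.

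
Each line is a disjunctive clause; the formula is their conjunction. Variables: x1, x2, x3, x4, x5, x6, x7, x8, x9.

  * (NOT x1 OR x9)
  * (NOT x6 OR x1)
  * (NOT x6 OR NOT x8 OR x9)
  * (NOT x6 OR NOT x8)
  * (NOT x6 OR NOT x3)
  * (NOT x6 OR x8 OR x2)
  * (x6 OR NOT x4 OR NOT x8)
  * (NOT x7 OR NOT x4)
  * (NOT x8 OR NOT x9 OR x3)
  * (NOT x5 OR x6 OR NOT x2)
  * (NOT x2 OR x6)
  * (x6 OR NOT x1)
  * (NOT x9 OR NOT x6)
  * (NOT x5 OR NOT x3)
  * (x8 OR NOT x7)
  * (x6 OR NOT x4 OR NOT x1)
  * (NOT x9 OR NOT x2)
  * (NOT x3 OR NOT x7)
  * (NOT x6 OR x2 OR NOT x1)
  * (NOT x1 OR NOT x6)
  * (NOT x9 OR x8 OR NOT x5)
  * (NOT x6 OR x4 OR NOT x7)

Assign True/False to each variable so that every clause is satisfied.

x1=0, x2=0, x3=0, x4=1, x5=0, x6=0, x7=0, x8=0, x9=1

Check each clause:
  1. (NOT x1 OR x9) — x9 is true.
  2. (NOT x6 OR x1) — NOT x6 is true.
  3. (NOT x8 OR NOT x6 OR x9) — NOT x8 is true.
  4. (NOT x8 OR NOT x6) — NOT x8 is true.
  5. (NOT x3 OR NOT x6) — NOT x6 is true.
  6. (x2 OR x8 OR NOT x6) — NOT x6 is true.
  7. (NOT x8 OR x6 OR NOT x4) — NOT x8 is true.
  8. (NOT x7 OR NOT x4) — NOT x7 is true.
  9. (NOT x9 OR x3 OR NOT x8) — NOT x8 is true.
  10. (NOT x5 OR NOT x2 OR x6) — NOT x5 is true.
  11. (NOT x2 OR x6) — NOT x2 is true.
  12. (NOT x1 OR x6) — NOT x1 is true.
  13. (NOT x6 OR NOT x9) — NOT x6 is true.
  14. (NOT x5 OR NOT x3) — NOT x5 is true.
  15. (NOT x7 OR x8) — NOT x7 is true.
  16. (NOT x1 OR x6 OR NOT x4) — NOT x1 is true.
  17. (NOT x2 OR NOT x9) — NOT x2 is true.
  18. (NOT x3 OR NOT x7) — NOT x7 is true.
  19. (NOT x6 OR NOT x1 OR x2) — NOT x6 is true.
  20. (NOT x1 OR NOT x6) — NOT x6 is true.
  21. (NOT x9 OR x8 OR NOT x5) — NOT x5 is true.
  22. (x4 OR NOT x6 OR NOT x7) — NOT x7 is true.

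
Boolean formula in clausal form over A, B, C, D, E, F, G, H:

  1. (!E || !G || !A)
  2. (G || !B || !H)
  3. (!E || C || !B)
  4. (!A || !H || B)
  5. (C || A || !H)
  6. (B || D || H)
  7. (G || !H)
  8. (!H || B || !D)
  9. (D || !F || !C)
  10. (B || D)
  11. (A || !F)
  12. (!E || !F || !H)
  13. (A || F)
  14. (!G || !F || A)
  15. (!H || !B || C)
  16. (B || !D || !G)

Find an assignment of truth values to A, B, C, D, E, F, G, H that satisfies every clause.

Pure literal: E appears only negated; assign E = False.
Try A = True.
Set B = True and propagate.
For the remaining variables, C = False, D = True, F = False, G = True, H = False works.
Check each clause:
  1. (!G || !E || !A) — !E is true.
  2. (!B || !H || G) — !H is true.
  3. (!E || !B || C) — !E is true.
  4. (!H || B || !A) — !H is true.
  5. (C || A || !H) — !H is true.
  6. (B || D || H) — B is true.
  7. (G || !H) — !H is true.
  8. (B || !H || !D) — !H is true.
  9. (!C || D || !F) — !F is true.
  10. (D || B) — B is true.
  11. (A || !F) — A is true.
  12. (!H || !E || !F) — !H is true.
  13. (F || A) — A is true.
  14. (A || !F || !G) — !F is true.
  15. (!B || C || !H) — !H is true.
  16. (!D || !G || B) — B is true.

A = True, B = True, C = False, D = True, E = False, F = False, G = True, H = False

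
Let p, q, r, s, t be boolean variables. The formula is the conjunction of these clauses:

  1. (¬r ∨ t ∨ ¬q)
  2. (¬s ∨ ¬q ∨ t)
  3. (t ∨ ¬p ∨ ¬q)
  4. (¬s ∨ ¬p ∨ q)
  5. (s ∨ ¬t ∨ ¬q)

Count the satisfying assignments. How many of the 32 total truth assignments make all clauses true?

17

Split on q, then t.
  q=T, t=T: remaining (p,r,s) ∈ {(F,F,T); (F,T,T); (T,F,T); (T,T,T)} — 4.
  q=T, t=F: remaining (p,r,s) ∈ {(F,F,F)} — 1.
  q=F, t=T: r free; 3 ways for (p,s) × 2^1 = 6.
  q=F, t=F: r free; 3 ways for (p,s) × 2^1 = 6.
Total: 4 + 1 + 6 + 6 = 17.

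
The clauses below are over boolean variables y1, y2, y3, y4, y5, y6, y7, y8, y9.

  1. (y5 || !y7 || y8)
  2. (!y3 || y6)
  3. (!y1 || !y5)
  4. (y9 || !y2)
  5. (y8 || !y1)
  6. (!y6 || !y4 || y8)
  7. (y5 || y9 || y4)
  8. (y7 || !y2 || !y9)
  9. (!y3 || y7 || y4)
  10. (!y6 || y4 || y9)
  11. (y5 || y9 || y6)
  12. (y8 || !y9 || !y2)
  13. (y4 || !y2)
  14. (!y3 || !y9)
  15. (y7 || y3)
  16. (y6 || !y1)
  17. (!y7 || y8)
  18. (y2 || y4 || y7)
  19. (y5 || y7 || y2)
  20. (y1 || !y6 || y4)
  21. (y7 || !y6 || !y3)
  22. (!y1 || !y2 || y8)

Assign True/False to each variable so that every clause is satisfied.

y8 occurs only positively in the remaining clauses — set y8 = True.
Set y1 = False and propagate.
Set y2 = True and propagate.
  then y9 is forced to True.
  then y7 is forced to True.
  then y4 is forced to True.
  then y3 is forced to False.
y5, y6 are now unconstrained; take y5 = True, y6 = True.

y1=False  y2=True  y3=False  y4=True  y5=True  y6=True  y7=True  y8=True  y9=True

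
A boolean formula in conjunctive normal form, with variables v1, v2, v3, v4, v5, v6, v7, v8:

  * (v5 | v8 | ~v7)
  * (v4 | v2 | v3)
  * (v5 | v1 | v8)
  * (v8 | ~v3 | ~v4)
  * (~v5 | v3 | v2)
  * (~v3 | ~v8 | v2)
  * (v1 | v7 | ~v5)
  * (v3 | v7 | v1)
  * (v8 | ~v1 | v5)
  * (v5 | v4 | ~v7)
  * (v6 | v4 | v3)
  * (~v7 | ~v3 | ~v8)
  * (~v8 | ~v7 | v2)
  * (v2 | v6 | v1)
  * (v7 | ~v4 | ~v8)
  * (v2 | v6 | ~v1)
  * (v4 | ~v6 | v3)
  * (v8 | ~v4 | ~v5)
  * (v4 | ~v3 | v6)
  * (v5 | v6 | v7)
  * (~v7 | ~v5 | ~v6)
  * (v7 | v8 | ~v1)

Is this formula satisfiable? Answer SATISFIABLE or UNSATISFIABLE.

SATISFIABLE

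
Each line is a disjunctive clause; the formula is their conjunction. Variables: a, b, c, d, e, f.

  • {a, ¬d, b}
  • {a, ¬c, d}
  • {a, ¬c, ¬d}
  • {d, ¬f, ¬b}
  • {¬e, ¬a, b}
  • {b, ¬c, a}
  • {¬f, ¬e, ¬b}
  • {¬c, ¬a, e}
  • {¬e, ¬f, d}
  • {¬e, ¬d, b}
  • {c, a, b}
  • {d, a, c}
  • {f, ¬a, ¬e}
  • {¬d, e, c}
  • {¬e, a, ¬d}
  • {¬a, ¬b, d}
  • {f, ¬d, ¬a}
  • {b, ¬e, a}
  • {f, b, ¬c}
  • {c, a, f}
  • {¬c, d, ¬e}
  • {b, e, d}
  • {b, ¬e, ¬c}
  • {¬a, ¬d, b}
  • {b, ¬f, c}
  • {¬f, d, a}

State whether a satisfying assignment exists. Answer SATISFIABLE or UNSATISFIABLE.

a = True:
  b = True:
    propagation gives d=True, f=True, e=False, c=False; an empty clause results — contradiction.
  b = False:
    propagation gives e=False, c=False, d=False; an empty clause results — contradiction.
a = False:
  d = True:
    propagation gives b=True, c=False, e=True; an empty clause results — contradiction.
  d = False:
    propagation gives c=False; an empty clause results — contradiction.
Every branch closes, so no satisfying assignment exists.

UNSATISFIABLE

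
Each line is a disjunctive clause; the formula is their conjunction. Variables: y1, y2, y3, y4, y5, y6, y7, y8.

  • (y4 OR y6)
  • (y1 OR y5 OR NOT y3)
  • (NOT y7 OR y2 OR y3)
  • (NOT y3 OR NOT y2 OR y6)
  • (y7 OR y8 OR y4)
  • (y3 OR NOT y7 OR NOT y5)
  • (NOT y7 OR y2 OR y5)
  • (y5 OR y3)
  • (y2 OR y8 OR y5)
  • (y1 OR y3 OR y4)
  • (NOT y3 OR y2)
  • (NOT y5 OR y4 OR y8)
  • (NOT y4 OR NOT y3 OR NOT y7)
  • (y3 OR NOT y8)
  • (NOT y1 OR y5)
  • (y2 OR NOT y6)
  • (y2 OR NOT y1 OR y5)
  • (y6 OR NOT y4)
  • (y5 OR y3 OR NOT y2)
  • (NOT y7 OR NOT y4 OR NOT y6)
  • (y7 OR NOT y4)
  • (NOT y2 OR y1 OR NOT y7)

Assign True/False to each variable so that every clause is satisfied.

y1 = True, y2 = True, y3 = True, y4 = False, y5 = True, y6 = True, y7 = True, y8 = True

Check each clause:
  1. (y4 OR y6) — y6 is true.
  2. (NOT y3 OR y5 OR y1) — y1 is true.
  3. (y2 OR NOT y7 OR y3) — y2 is true.
  4. (y6 OR NOT y2 OR NOT y3) — y6 is true.
  5. (y7 OR y8 OR y4) — y8 is true.
  6. (NOT y5 OR y3 OR NOT y7) — y3 is true.
  7. (NOT y7 OR y5 OR y2) — y2 is true.
  8. (y5 OR y3) — y3 is true.
  9. (y8 OR y2 OR y5) — y8 is true.
  10. (y1 OR y3 OR y4) — y1 is true.
  11. (NOT y3 OR y2) — y2 is true.
  12. (y8 OR y4 OR NOT y5) — y8 is true.
  13. (NOT y3 OR NOT y7 OR NOT y4) — NOT y4 is true.
  14. (NOT y8 OR y3) — y3 is true.
  15. (y5 OR NOT y1) — y5 is true.
  16. (NOT y6 OR y2) — y2 is true.
  17. (y2 OR NOT y1 OR y5) — y2 is true.
  18. (NOT y4 OR y6) — NOT y4 is true.
  19. (NOT y2 OR y3 OR y5) — y3 is true.
  20. (NOT y6 OR NOT y7 OR NOT y4) — NOT y4 is true.
  21. (y7 OR NOT y4) — NOT y4 is true.
  22. (y1 OR NOT y2 OR NOT y7) — y1 is true.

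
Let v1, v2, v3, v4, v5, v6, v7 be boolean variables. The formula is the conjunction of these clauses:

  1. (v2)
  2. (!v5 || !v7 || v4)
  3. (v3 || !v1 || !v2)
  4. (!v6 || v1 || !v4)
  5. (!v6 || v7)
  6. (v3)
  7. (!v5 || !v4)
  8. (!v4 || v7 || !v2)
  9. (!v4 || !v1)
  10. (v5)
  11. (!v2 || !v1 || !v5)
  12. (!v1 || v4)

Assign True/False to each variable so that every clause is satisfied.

v1=0  v2=1  v3=1  v4=0  v5=1  v6=0  v7=0

Check each clause:
  1. (v2) — v2 is true.
  2. (!v5 || v4 || !v7) — !v7 is true.
  3. (!v1 || !v2 || v3) — v3 is true.
  4. (!v6 || v1 || !v4) — !v6 is true.
  5. (v7 || !v6) — !v6 is true.
  6. (v3) — v3 is true.
  7. (!v4 || !v5) — !v4 is true.
  8. (v7 || !v2 || !v4) — !v4 is true.
  9. (!v1 || !v4) — !v4 is true.
  10. (v5) — v5 is true.
  11. (!v1 || !v2 || !v5) — !v1 is true.
  12. (!v1 || v4) — !v1 is true.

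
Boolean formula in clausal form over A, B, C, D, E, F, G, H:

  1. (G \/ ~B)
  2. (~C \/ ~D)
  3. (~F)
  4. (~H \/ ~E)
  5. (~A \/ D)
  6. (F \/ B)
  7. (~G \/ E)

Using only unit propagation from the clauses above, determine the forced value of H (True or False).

False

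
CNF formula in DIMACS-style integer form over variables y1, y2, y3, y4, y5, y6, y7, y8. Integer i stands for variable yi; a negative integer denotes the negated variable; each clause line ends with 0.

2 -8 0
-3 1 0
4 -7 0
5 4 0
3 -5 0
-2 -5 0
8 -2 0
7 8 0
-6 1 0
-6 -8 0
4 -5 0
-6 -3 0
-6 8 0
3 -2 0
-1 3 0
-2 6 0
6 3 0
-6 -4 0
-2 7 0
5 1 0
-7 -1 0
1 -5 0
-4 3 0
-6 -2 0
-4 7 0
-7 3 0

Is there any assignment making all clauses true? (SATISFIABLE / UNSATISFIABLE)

y3 = True:
  propagation gives y1=True, y6=False, y2=False, y8=False; an empty clause results — contradiction.
y3 = False:
  propagation gives y5=False, y4=True; an empty clause results — contradiction.
Every branch closes, so no satisfying assignment exists.

UNSATISFIABLE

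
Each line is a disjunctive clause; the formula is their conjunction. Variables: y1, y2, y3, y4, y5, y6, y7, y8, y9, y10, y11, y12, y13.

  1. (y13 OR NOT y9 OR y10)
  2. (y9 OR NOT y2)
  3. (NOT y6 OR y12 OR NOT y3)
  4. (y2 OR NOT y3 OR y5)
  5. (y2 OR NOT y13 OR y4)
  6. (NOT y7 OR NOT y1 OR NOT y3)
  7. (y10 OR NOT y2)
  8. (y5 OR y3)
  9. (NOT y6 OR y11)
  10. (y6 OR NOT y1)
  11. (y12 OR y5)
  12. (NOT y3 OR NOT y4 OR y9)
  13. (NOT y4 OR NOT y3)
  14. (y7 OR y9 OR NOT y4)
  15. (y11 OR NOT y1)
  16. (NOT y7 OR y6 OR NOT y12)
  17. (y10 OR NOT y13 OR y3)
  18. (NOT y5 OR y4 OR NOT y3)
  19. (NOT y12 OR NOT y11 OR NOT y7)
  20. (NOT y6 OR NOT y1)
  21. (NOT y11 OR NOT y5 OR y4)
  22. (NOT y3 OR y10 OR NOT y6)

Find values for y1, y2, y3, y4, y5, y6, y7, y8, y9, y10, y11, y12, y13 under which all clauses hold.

y1 = F, y2 = F, y3 = F, y4 = T, y5 = T, y6 = T, y7 = T, y8 = T, y9 = F, y10 = F, y11 = T, y12 = F, y13 = F

Check each clause:
  1. (y13 OR y10 OR NOT y9) — NOT y9 is true.
  2. (NOT y2 OR y9) — NOT y2 is true.
  3. (NOT y6 OR NOT y3 OR y12) — NOT y3 is true.
  4. (y5 OR NOT y3 OR y2) — y5 is true.
  5. (y4 OR NOT y13 OR y2) — NOT y13 is true.
  6. (NOT y1 OR NOT y3 OR NOT y7) — NOT y3 is true.
  7. (y10 OR NOT y2) — NOT y2 is true.
  8. (y3 OR y5) — y5 is true.
  9. (NOT y6 OR y11) — y11 is true.
  10. (NOT y1 OR y6) — NOT y1 is true.
  11. (y5 OR y12) — y5 is true.
  12. (y9 OR NOT y3 OR NOT y4) — NOT y3 is true.
  13. (NOT y3 OR NOT y4) — NOT y3 is true.
  14. (y9 OR y7 OR NOT y4) — y7 is true.
  15. (y11 OR NOT y1) — y11 is true.
  16. (NOT y7 OR y6 OR NOT y12) — NOT y12 is true.
  17. (y3 OR NOT y13 OR y10) — NOT y13 is true.
  18. (NOT y5 OR NOT y3 OR y4) — y4 is true.
  19. (NOT y7 OR NOT y12 OR NOT y11) — NOT y12 is true.
  20. (NOT y6 OR NOT y1) — NOT y1 is true.
  21. (NOT y11 OR NOT y5 OR y4) — y4 is true.
  22. (y10 OR NOT y3 OR NOT y6) — NOT y3 is true.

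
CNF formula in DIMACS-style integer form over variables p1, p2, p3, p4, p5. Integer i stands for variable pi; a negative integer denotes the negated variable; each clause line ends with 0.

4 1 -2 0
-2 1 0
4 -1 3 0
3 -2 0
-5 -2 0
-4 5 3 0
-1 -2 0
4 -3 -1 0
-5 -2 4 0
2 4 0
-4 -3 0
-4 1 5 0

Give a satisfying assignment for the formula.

Set p1 = False and propagate.
  then p2 is forced to False.
  then p4 is forced to True.
  then p3 is forced to False.
  then p5 is forced to True.
Every clause has at least one true literal under this assignment.

p1=F  p2=F  p3=F  p4=T  p5=T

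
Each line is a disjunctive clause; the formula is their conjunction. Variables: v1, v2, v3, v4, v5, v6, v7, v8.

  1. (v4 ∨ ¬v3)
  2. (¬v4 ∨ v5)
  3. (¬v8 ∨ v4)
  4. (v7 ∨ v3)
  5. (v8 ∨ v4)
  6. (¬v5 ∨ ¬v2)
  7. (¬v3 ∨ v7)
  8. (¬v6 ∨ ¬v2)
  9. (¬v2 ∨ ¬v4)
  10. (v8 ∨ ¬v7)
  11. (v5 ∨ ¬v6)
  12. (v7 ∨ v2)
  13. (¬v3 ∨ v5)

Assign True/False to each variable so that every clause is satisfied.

v1 = 1  v2 = 0  v3 = 1  v4 = 1  v5 = 1  v6 = 0  v7 = 1  v8 = 1

v6 occurs only negated in the remaining clauses — set v6 = False.
Set v2 = False and propagate.
  then v7 is forced to True.
  then v8 is forced to True.
  then v4 is forced to True.
  then v5 is forced to True.
v1, v3 are now unconstrained; take v1 = True, v3 = True.
Every clause has at least one true literal under this assignment.
Check each clause:
  1. (¬v3 ∨ v4) — v4 is true.
  2. (¬v4 ∨ v5) — v5 is true.
  3. (¬v8 ∨ v4) — v4 is true.
  4. (v7 ∨ v3) — v3 is true.
  5. (v8 ∨ v4) — v8 is true.
  6. (¬v5 ∨ ¬v2) — ¬v2 is true.
  7. (v7 ∨ ¬v3) — v7 is true.
  8. (¬v2 ∨ ¬v6) — ¬v6 is true.
  9. (¬v2 ∨ ¬v4) — ¬v2 is true.
  10. (¬v7 ∨ v8) — v8 is true.
  11. (¬v6 ∨ v5) — ¬v6 is true.
  12. (v7 ∨ v2) — v7 is true.
  13. (¬v3 ∨ v5) — v5 is true.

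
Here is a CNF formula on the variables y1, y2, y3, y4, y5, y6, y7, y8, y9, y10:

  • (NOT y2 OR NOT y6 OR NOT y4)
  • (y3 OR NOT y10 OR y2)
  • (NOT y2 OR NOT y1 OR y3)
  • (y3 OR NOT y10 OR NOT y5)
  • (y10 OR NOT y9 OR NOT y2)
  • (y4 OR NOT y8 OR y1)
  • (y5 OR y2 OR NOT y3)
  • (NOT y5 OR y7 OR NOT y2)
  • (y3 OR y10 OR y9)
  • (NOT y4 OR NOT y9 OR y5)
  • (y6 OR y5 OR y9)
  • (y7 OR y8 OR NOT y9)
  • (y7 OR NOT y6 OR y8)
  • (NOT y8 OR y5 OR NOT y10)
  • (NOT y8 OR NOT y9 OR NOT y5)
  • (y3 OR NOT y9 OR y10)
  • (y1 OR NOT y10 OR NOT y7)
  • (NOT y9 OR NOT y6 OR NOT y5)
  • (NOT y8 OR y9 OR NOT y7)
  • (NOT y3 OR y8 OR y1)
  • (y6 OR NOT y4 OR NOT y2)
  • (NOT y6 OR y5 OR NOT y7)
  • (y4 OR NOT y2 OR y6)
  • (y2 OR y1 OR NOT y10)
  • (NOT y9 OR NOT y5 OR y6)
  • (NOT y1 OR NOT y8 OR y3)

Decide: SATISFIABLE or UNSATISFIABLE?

SATISFIABLE

Set y1 = False and propagate.
For the remaining variables, y2 = False, y3 = True, y4 = True, y5 = True, y6 = True, y7 = False, y8 = True, y9 = False, y10 = False works.
So y1=F  y2=F  y3=T  y4=T  y5=T  y6=T  y7=F  y8=T  y9=F  y10=F is a satisfying assignment.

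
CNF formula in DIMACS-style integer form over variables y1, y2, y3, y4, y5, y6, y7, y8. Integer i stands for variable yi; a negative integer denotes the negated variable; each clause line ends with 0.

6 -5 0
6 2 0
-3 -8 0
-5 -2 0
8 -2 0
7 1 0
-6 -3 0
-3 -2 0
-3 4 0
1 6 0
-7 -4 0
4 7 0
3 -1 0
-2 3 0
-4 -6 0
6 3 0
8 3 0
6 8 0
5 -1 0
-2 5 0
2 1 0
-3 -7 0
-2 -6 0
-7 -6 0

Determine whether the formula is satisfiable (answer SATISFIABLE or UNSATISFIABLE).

y3 = True:
  propagation gives y8=False, y2=False, y6=True; an empty clause results — contradiction.
y3 = False:
  propagation gives y1=False, y7=True, y6=True; an empty clause results — contradiction.
Every branch closes, so no satisfying assignment exists.

UNSATISFIABLE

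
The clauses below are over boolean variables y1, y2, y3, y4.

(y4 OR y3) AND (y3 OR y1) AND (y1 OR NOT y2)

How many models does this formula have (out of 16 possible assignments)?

8

Case analysis on y1 and y3:
  y1=1, y3=1: remaining (y2,y4) ∈ {(0,0); (0,1); (1,0); (1,1)} — 4.
  y1=1, y3=0: remaining (y2,y4) ∈ {(0,1); (1,1)} — 2.
  y1=0, y3=1: remaining (y2,y4) ∈ {(0,0); (0,1)} — 2.
  y1=0, y3=0: a clause becomes empty — 0.
Total: 4 + 2 + 2 + 0 = 8.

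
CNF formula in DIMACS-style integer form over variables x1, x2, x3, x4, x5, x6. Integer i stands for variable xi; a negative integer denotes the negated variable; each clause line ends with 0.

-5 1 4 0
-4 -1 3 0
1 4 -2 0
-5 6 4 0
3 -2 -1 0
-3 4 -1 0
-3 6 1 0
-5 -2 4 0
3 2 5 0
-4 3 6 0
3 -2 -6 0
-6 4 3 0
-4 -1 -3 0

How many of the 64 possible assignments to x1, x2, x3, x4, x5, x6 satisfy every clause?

6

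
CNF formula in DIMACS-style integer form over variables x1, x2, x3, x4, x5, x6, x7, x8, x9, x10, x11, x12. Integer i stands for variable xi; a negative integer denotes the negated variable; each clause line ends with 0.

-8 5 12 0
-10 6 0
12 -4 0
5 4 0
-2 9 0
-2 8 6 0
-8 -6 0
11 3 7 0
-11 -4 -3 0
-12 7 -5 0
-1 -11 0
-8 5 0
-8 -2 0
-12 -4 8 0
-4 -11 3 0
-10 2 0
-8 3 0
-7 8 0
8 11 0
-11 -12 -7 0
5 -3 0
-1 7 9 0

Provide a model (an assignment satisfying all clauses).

x1 occurs only negated in the remaining clauses — set x1 = False.
x10 occurs only negated in the remaining clauses — set x10 = False.
Branch on x2: take x2 = False.
The remaining clauses are satisfied by x3 = True, x4 = False, x5 = True, x6 = False, x7 = True, x8 = True, x9 = False, x11 = True, x12 = False.

x1=False, x2=False, x3=True, x4=False, x5=True, x6=False, x7=True, x8=True, x9=False, x10=False, x11=True, x12=False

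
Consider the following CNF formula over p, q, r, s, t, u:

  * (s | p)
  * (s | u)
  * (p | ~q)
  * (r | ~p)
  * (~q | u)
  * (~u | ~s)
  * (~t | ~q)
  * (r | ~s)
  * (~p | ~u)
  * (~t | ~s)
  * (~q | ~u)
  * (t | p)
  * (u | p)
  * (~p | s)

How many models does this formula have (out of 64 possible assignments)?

1

Satisfying assignments:
  p=T q=F r=T s=T t=F u=F
Count: 1.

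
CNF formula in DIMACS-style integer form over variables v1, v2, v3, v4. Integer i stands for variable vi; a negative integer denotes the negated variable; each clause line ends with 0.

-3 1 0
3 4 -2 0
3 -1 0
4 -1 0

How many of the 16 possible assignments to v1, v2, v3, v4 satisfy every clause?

5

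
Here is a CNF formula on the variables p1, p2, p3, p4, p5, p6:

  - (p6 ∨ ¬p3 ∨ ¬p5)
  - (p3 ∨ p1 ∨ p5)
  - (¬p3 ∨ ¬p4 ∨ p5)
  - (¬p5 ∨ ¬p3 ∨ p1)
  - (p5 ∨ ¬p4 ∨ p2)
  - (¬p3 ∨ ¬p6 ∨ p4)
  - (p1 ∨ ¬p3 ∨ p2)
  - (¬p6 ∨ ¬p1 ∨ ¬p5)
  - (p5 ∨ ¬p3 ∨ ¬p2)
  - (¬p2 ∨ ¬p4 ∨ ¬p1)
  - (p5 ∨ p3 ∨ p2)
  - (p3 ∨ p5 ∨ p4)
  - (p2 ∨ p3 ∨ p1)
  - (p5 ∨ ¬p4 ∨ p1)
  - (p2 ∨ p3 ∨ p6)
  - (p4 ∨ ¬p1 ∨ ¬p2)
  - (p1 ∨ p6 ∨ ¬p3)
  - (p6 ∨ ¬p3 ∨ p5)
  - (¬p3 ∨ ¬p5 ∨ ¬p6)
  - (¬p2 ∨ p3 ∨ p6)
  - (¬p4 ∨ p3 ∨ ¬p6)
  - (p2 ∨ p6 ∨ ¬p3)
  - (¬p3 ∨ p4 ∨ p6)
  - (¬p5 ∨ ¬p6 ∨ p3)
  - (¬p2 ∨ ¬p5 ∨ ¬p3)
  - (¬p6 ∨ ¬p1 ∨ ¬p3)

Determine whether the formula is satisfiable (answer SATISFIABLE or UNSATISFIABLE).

UNSATISFIABLE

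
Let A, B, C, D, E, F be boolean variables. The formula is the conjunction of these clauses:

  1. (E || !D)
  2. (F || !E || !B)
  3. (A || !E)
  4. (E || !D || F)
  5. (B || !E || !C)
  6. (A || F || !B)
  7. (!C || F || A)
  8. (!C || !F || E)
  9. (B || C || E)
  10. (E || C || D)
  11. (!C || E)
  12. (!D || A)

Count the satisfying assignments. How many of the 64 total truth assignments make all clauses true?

Case analysis on E and C:
  E=1, C=1: remaining (A,B,D,F) ∈ {(1,1,0,1); (1,1,1,1)} — 2.
  E=1, C=0: D free; 3 ways for (A,B,F) × 2^1 = 6.
  E=0, C=1: a clause becomes empty — 0.
  E=0, C=0: a clause becomes empty — 0.
Total: 2 + 6 + 0 + 0 = 8.

8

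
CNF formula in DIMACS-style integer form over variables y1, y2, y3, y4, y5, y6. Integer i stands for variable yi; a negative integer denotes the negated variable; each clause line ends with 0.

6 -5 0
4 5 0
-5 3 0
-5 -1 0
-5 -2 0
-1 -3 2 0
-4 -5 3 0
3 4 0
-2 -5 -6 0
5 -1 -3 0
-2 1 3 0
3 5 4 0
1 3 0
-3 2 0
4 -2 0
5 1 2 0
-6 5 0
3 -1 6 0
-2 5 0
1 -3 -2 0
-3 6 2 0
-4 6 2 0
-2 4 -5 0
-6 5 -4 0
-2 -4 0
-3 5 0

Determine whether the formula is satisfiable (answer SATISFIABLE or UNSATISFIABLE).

y5 = True:
  propagation gives y6=True, y3=True, y1=False, y2=False; an empty clause results — contradiction.
y5 = False:
  propagation gives y4=True, y6=False, y2=False; an empty clause results — contradiction.
Every branch closes, so no satisfying assignment exists.

UNSATISFIABLE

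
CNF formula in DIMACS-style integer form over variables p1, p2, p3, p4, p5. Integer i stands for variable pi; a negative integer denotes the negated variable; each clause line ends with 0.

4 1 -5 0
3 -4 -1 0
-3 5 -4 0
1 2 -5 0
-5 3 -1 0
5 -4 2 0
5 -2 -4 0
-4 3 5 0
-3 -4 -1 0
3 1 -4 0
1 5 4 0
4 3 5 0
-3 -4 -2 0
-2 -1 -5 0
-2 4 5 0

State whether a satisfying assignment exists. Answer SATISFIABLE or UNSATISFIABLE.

SATISFIABLE

Branch on p1: take p1 = True.
Try p2 = False.
Branch on p3: take p3 = True.
  then p4 is forced to False.
p5 is now unconstrained; take p5 = False.
So p1 = T, p2 = F, p3 = T, p4 = F, p5 = F is a satisfying assignment.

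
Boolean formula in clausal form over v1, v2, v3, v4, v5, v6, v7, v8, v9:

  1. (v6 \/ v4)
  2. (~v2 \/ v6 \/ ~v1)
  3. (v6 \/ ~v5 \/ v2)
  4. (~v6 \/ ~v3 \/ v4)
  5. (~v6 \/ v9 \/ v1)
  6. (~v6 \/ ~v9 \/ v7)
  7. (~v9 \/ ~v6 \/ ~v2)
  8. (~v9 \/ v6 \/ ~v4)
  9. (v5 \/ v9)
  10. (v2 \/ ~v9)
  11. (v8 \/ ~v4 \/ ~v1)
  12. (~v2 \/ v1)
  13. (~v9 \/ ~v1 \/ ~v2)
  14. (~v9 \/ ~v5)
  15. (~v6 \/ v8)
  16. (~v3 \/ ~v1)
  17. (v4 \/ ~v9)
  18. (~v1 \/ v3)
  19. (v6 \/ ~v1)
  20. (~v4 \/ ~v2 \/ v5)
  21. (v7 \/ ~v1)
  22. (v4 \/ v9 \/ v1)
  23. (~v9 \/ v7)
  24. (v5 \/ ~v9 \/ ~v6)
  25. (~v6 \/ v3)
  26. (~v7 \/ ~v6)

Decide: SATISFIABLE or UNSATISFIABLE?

UNSATISFIABLE

v6 = True:
  propagation gives v8=True, v3=True, v4=True, v1=False; an empty clause results — contradiction.
v6 = False:
  propagation gives v4=True, v9=False, v5=True, v2=True; an empty clause results — contradiction.
Every branch closes, so no satisfying assignment exists.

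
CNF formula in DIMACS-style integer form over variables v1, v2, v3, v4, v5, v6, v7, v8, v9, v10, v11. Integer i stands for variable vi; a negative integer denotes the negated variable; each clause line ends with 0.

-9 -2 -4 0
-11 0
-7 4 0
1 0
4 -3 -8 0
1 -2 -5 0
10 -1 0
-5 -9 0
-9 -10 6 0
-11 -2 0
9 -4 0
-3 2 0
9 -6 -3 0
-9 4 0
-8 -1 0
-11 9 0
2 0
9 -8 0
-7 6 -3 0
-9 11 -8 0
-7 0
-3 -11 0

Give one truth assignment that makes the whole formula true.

The clause (~v11) is unit: v11 must be False.
(v1) is a unit clause, so v1 = True.
Unit propagation: (v10) forces v10 = True.
Unit propagation: (~v8) forces v8 = False.
Unit propagation: (v2) forces v2 = True.
(~v7) is a unit clause, so v7 = False.
Pure literal: v5 appears only negated; assign v5 = False.
Try v3 = True.
Branch on v4: take v4 = False.
  then v9 is forced to False.
  then v6 is forced to False.
Every clause has at least one true literal under this assignment.
Check each clause:
  1. (~v4 | ~v2 | ~v9) — ~v4 is true.
  2. (~v11) — ~v11 is true.
  3. (~v7 | v4) — ~v7 is true.
  4. (v1) — v1 is true.
  5. (v4 | ~v3 | ~v8) — ~v8 is true.
  6. (v1 | ~v5 | ~v2) — v1 is true.
  7. (v10 | ~v1) — v10 is true.
  8. (~v9 | ~v5) — ~v5 is true.
  9. (v6 | ~v10 | ~v9) — ~v9 is true.
  10. (~v2 | ~v11) — ~v11 is true.
  11. (v9 | ~v4) — ~v4 is true.
  12. (v2 | ~v3) — v2 is true.
  13. (~v3 | v9 | ~v6) — ~v6 is true.
  14. (~v9 | v4) — ~v9 is true.
  15. (~v1 | ~v8) — ~v8 is true.
  16. (v9 | ~v11) — ~v11 is true.
  17. (v2) — v2 is true.
  18. (~v8 | v9) — ~v8 is true.
  19. (~v7 | ~v3 | v6) — ~v7 is true.
  20. (~v9 | ~v8 | v11) — ~v8 is true.
  21. (~v7) — ~v7 is true.
  22. (~v3 | ~v11) — ~v11 is true.

v1=T, v2=T, v3=T, v4=F, v5=F, v6=F, v7=F, v8=F, v9=F, v10=T, v11=F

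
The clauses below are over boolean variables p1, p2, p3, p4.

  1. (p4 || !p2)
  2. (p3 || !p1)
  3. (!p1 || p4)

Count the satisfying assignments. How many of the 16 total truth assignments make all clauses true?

8

Split on p1, then p4.
  p1=T, p4=T: remaining (p2,p3) ∈ {(F,T); (T,T)} — 2.
  p1=T, p4=F: a clause becomes empty — 0.
  p1=F, p4=T: remaining (p2,p3) ∈ {(F,F); (F,T); (T,F); (T,T)} — 4.
  p1=F, p4=F: remaining (p2,p3) ∈ {(F,F); (F,T)} — 2.
Total: 2 + 0 + 4 + 2 = 8.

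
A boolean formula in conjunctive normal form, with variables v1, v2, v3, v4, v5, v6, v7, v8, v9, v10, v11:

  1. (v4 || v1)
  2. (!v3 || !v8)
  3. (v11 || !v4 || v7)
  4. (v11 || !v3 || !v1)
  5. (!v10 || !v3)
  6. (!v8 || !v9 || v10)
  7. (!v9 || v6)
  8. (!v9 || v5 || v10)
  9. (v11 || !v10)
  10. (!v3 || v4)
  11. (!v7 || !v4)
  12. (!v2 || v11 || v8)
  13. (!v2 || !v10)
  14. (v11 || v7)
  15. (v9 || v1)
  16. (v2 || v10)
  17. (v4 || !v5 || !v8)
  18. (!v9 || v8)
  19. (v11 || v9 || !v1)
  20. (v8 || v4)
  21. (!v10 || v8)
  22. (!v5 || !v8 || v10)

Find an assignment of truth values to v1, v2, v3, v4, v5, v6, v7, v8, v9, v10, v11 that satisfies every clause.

v1 = True  v2 = False  v3 = False  v4 = False  v5 = False  v6 = False  v7 = False  v8 = True  v9 = False  v10 = True  v11 = True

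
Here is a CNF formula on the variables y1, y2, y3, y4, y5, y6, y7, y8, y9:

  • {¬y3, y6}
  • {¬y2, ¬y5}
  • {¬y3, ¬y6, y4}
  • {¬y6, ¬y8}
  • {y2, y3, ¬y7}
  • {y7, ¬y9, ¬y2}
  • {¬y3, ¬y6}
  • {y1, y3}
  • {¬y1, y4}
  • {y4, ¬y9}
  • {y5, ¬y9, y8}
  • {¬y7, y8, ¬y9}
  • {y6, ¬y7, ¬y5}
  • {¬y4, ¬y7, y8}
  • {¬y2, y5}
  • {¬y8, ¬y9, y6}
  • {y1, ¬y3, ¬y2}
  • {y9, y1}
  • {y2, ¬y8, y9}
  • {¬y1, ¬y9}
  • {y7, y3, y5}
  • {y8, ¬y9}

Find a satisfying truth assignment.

y1=True, y2=False, y3=False, y4=True, y5=True, y6=False, y7=False, y8=False, y9=False

Branch on y1: take y1 = True.
  then y4 is forced to True.
  then y9 is forced to False.
The remaining clauses are satisfied by y2 = False, y3 = False, y5 = True, y6 = False, y7 = False, y8 = False.
Every clause has at least one true literal under this assignment.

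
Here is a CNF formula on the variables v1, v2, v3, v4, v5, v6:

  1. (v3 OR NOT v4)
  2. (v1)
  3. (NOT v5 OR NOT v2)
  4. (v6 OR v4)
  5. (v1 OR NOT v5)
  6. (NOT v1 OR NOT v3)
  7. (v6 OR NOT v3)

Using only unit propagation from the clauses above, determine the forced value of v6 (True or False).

(v1) is a unit clause: v1 = True.
In (NOT v1 OR NOT v3), NOT v1 is now false; NOT v3 must hold, so v3 = False.
From (NOT v4 OR v3) and v3 = False: v4 = False.
(v6 OR v4) with v4 = False leaves only v6, so v6 = True.

True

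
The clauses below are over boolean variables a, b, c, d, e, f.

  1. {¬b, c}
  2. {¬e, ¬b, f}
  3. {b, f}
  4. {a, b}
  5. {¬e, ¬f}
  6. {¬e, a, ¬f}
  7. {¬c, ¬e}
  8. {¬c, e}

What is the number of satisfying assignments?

2

The models are:
  a=1 b=0 c=0 d=0 e=0 f=1
  a=1 b=0 c=0 d=1 e=0 f=1
Count: 2.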